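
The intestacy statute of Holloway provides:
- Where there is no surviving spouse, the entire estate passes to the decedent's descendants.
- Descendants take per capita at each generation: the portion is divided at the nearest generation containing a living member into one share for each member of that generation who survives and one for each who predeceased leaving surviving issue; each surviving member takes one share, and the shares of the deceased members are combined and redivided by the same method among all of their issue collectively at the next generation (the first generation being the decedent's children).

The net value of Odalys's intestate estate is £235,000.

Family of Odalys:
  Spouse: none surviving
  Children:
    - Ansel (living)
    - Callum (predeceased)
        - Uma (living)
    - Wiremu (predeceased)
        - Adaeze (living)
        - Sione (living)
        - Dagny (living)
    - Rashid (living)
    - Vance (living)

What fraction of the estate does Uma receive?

The entire £235,000 passes to the descendants.
That amount (£235,000) is divided at the children's generation into 5 shares of £47,000. Ansel, Rashid, and Vance each take £47,000. The 2 shares of the deceased (Callum and Wiremu) are combined into a pool of £94,000.
That pool (£94,000) is divided at the grandchildren's generation equally among Uma, Adaeze, Sione, and Dagny: £23,500 each.

Uma receives 1/10 of the estate.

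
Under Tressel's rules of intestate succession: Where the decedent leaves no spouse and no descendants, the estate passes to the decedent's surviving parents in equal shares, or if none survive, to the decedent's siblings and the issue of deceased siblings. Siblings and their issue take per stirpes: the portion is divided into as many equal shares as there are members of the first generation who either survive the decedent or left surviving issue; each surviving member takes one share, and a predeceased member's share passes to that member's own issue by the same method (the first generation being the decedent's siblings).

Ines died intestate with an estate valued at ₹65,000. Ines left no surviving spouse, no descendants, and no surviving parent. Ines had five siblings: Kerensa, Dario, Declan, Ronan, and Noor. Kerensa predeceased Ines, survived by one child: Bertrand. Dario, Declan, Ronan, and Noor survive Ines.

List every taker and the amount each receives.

The entire ₹65,000 passes to the siblings and their issue.
That amount (₹65,000) is divided into 5 shares of ₹13,000: Dario, Declan, Ronan, and Noor each take ₹13,000; Kerensa's ₹13,000 share passes to Kerensa's issue.
Kerensa's share (₹13,000) passes entirely to Bertrand.

Bertrand: ₹13,000; Dario: ₹13,000; Declan: ₹13,000; Ronan: ₹13,000; Noor: ₹13,000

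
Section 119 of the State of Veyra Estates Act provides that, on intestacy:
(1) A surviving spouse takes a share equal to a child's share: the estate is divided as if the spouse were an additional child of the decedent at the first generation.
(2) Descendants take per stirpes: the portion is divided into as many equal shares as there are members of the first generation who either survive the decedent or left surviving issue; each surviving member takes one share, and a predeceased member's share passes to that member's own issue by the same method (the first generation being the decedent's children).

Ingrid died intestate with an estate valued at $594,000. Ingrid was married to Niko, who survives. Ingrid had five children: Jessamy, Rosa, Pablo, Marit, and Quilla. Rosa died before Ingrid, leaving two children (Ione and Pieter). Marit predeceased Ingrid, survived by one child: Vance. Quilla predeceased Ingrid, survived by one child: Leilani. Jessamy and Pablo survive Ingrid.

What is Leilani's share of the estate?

The spouse counts as an additional share at the children's level, so there are 6 primary shares of $99,000. Niko takes one such share ($99,000).
The children's combined portion ($495,000) is divided into 5 shares of $99,000: Jessamy and Pablo each take $99,000; Rosa's $99,000 share passes to Rosa's issue; Marit's $99,000 share passes to Marit's issue; Quilla's $99,000 share passes to Quilla's issue.
Rosa's share ($99,000) is divided into 2 shares of $49,500: Ione and Pieter each take $49,500.
Marit's share ($99,000) passes entirely to Vance.
Quilla's share ($99,000) passes entirely to Leilani.

Leilani receives $99,000.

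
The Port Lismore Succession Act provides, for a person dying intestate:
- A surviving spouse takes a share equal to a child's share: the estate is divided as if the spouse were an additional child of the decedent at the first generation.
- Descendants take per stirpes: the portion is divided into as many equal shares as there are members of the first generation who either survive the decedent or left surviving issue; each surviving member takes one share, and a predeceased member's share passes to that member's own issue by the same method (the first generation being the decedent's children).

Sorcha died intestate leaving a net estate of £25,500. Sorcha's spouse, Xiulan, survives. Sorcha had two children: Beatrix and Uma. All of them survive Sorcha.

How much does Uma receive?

Uma receives £8,500.

The spouse counts as an additional share at the children's level, so there are 3 primary shares of £8,500. Xiulan takes one such share (£8,500).
The children's combined portion (£17,000) is divided into 2 shares of £8,500: Beatrix and Uma each take £8,500.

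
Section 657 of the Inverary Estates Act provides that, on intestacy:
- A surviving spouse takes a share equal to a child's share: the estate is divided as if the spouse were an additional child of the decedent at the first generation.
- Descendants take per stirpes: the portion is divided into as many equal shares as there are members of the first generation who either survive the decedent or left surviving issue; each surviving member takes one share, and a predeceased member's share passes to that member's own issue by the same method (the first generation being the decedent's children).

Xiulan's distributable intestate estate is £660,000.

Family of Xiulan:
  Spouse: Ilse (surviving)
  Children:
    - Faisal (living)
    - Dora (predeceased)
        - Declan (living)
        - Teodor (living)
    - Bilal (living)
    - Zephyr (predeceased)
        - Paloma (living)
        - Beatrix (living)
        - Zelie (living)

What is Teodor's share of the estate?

Teodor receives £66,000.

The spouse counts as an additional share at the children's level, so there are 5 primary shares of £132,000. Ilse takes one such share (£132,000).
The children's combined portion (£528,000) is divided into 4 shares of £132,000: Faisal and Bilal each take £132,000; Dora's £132,000 share passes to Dora's issue; Zephyr's £132,000 share passes to Zephyr's issue.
Dora's share (£132,000) is divided into 2 shares of £66,000: Declan and Teodor each take £66,000.
Zephyr's share (£132,000) is divided into 3 shares of £44,000: Paloma, Beatrix, and Zelie each take £44,000.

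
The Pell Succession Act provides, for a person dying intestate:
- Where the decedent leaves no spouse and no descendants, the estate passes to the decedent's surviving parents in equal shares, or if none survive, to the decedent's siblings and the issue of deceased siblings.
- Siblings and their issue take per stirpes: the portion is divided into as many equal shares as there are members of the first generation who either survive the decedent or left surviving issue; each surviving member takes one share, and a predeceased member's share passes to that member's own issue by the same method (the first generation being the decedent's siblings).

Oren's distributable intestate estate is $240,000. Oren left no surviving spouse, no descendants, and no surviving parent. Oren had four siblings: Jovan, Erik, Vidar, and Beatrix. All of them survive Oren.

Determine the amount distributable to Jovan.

Jovan receives $60,000.

The entire $240,000 passes to the siblings and their issue.
That amount ($240,000) is divided into 4 shares of $60,000: Jovan, Erik, Vidar, and Beatrix each take $60,000.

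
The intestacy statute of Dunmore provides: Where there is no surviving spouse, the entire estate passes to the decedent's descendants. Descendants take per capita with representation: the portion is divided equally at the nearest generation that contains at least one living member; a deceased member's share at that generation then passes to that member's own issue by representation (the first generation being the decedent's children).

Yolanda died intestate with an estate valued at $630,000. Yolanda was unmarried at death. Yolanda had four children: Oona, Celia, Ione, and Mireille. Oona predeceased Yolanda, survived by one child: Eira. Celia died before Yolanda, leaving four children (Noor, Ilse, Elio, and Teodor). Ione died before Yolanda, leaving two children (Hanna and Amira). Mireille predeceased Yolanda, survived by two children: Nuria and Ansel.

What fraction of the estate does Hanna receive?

The entire $630,000 passes to the descendants.
No child survives, so the initial division is made at the grandchildren's generation.
That amount ($630,000) is divided into 9 shares of $70,000: Eira, Noor, Ilse, Elio, Teodor, Hanna, Amira, Nuria, and Ansel each take $70,000.

Hanna receives 1/9 of the estate.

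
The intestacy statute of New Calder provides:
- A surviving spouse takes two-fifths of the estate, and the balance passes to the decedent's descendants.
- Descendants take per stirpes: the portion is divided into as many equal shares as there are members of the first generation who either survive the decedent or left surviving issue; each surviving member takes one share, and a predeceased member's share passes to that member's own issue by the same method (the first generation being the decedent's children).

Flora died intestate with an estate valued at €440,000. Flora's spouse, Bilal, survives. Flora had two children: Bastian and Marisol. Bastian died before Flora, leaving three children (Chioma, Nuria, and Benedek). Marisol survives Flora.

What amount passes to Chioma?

Bilal takes two-fifths of €440,000 = €176,000. The remaining €264,000 passes to the descendants.
The descendants' portion (€264,000) is divided into 2 shares of €132,000: Marisol takes €132,000; Bastian's €132,000 share passes to Bastian's issue.
Bastian's share (€132,000) is divided into 3 shares of €44,000: Chioma, Nuria, and Benedek each take €44,000.

Chioma receives €44,000.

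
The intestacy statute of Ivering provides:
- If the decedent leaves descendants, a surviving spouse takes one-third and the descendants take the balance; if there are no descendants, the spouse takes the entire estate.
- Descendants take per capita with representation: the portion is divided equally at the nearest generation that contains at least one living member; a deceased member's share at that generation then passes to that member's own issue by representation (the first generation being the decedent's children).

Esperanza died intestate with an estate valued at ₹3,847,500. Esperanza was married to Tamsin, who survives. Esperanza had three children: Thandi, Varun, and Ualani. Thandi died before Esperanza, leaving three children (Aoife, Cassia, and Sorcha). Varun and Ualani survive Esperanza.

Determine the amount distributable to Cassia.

Tamsin takes one-third of ₹3,847,500 = ₹1,282,500. The remaining ₹2,565,000 passes to the descendants.
The descendants' portion (₹2,565,000) is divided into 3 shares of ₹855,000: Varun and Ualani each take ₹855,000; Thandi's ₹855,000 share passes to Thandi's issue.
Thandi's share (₹855,000) is divided into 3 shares of ₹285,000: Aoife, Cassia, and Sorcha each take ₹285,000.

Cassia receives ₹285,000.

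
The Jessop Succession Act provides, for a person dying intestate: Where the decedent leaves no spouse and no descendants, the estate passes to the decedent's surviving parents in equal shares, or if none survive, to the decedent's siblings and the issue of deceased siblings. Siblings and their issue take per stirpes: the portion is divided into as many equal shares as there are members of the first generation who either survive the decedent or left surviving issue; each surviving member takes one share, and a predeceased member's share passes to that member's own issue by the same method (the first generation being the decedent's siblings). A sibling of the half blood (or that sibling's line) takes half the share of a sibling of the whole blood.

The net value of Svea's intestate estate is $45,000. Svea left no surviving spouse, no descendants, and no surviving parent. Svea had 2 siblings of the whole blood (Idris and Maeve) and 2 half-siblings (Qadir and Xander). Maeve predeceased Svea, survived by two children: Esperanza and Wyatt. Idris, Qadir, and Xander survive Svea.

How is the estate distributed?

Idris: $15,000; Qadir: $7,500; Esperanza: $7,500; Wyatt: $7,500; Xander: $7,500

The entire $45,000 passes to the siblings and their issue.
Counting each half-blood sibling's line as half a unit, there are 3 units in $45,000, so one unit is $15,000. Whole-blood lines (Idris and Maeve) take $15,000 each; half-blood lines (Qadir and Xander) take $7,500 each.
Maeve's share ($15,000) is divided into 2 shares of $7,500: Esperanza and Wyatt each take $7,500.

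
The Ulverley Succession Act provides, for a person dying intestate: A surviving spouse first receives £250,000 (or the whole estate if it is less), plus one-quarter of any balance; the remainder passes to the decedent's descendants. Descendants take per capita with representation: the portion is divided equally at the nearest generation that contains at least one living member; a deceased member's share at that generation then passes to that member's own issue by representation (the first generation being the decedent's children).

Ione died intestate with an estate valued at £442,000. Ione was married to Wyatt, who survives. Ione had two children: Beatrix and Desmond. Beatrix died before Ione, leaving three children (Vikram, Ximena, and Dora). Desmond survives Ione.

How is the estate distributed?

Wyatt: £298,000; Vikram: £24,000; Ximena: £24,000; Dora: £24,000; Desmond: £72,000

Wyatt first takes £250,000, leaving a balance of £192,000. Wyatt then takes one-quarter of the balance (£48,000), for a total of £298,000. The remaining £144,000 passes to the descendants.
The descendants' portion (£144,000) is divided into 2 shares of £72,000: Desmond takes £72,000; Beatrix's £72,000 share passes to Beatrix's issue.
Beatrix's share (£72,000) is divided into 3 shares of £24,000: Vikram, Ximena, and Dora each take £24,000.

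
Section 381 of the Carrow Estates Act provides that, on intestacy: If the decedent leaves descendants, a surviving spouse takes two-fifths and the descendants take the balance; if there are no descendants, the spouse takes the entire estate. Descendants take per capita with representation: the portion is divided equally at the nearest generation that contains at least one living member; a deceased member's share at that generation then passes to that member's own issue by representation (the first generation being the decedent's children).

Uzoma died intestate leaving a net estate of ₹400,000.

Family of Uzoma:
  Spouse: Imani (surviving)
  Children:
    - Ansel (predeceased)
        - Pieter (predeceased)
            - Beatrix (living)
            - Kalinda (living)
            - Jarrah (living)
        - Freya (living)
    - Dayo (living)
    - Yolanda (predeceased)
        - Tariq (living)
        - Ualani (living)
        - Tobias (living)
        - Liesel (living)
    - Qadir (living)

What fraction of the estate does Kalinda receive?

Kalinda receives 1/40 of the estate.

Imani takes two-fifths of ₹400,000 = ₹160,000. The remaining ₹240,000 passes to the descendants.
The descendants' portion (₹240,000) is divided into 4 shares of ₹60,000: Dayo and Qadir each take ₹60,000; Ansel's ₹60,000 share passes to Ansel's issue; Yolanda's ₹60,000 share passes to Yolanda's issue.
Ansel's share (₹60,000) is divided into 2 shares of ₹30,000: Freya takes ₹30,000; Pieter's ₹30,000 share passes to Pieter's issue.
Pieter's share (₹30,000) is divided into 3 shares of ₹10,000: Beatrix, Kalinda, and Jarrah each take ₹10,000.
Yolanda's share (₹60,000) is divided into 4 shares of ₹15,000: Tariq, Ualani, Tobias, and Liesel each take ₹15,000.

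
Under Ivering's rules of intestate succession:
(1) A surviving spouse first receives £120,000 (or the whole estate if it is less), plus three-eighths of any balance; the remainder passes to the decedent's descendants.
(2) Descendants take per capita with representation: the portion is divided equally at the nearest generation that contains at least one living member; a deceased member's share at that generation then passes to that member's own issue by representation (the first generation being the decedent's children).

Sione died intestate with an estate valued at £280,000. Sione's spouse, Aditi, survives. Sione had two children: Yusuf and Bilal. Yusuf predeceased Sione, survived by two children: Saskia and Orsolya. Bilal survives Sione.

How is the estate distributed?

Aditi: £180,000; Saskia: £25,000; Orsolya: £25,000; Bilal: £50,000

Aditi first takes £120,000, leaving a balance of £160,000. Aditi then takes three-eighths of the balance (£60,000), for a total of £180,000. The remaining £100,000 passes to the descendants.
The descendants' portion (£100,000) is divided into 2 shares of £50,000: Bilal takes £50,000; Yusuf's £50,000 share passes to Yusuf's issue.
Yusuf's share (£50,000) is divided into 2 shares of £25,000: Saskia and Orsolya each take £25,000.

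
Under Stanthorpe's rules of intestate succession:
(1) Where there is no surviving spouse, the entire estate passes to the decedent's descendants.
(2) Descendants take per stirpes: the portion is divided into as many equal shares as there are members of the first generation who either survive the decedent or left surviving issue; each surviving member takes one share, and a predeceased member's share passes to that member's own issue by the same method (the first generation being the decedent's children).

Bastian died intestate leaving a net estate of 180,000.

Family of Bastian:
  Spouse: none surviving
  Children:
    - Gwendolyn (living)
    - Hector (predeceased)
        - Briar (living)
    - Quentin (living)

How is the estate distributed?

The entire 180,000 passes to the descendants.
That amount (180,000) is divided into 3 shares of 60,000: Gwendolyn and Quentin each take 60,000; Hector's 60,000 share passes to Hector's issue.
Hector's share (60,000) passes entirely to Briar.

Gwendolyn: 60,000; Briar: 60,000; Quentin: 60,000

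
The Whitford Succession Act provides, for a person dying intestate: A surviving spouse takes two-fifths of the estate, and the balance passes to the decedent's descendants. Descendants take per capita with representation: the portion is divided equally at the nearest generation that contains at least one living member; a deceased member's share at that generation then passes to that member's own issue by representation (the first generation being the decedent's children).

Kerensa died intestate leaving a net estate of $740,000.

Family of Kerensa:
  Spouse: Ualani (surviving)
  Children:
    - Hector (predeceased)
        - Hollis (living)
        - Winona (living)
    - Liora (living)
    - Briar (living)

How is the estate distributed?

Ualani: $296,000; Hollis: $74,000; Winona: $74,000; Liora: $148,000; Briar: $148,000

Ualani takes two-fifths of $740,000 = $296,000. The remaining $444,000 passes to the descendants.
The descendants' portion ($444,000) is divided into 3 shares of $148,000: Liora and Briar each take $148,000; Hector's $148,000 share passes to Hector's issue.
Hector's share ($148,000) is divided into 2 shares of $74,000: Hollis and Winona each take $74,000.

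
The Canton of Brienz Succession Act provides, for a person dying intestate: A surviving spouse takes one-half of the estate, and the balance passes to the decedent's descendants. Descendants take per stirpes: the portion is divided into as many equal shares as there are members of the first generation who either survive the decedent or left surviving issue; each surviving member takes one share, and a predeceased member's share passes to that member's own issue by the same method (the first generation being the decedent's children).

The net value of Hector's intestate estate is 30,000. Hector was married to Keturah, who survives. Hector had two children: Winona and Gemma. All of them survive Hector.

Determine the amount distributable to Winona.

Winona receives 7,500.

Keturah takes one-half of 30,000 = 15,000. The remaining 15,000 passes to the descendants.
The descendants' portion (15,000) is divided into 2 shares of 7,500: Winona and Gemma each take 7,500.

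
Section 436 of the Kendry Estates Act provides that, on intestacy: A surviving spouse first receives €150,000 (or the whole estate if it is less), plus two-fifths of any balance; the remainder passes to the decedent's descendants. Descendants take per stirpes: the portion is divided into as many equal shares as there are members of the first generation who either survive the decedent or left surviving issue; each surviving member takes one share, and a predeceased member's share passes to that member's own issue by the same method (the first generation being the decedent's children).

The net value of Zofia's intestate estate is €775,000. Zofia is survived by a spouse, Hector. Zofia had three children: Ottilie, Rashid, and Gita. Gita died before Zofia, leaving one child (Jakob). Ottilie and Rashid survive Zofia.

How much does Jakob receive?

Hector first takes €150,000, leaving a balance of €625,000. Hector then takes two-fifths of the balance (€250,000), for a total of €400,000. The remaining €375,000 passes to the descendants.
The descendants' portion (€375,000) is divided into 3 shares of €125,000: Ottilie and Rashid each take €125,000; Gita's €125,000 share passes to Gita's issue.
Gita's share (€125,000) passes entirely to Jakob.

Jakob receives €125,000.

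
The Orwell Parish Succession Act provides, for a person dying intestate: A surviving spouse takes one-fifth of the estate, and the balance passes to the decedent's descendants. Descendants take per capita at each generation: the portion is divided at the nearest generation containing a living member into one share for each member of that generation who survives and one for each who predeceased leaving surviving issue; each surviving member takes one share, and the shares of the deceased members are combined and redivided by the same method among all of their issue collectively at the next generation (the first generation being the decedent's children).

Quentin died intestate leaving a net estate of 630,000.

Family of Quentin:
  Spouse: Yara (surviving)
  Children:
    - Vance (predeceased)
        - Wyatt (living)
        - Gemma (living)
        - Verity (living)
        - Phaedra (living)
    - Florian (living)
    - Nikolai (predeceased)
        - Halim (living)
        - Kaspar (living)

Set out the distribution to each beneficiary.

Yara: 126,000; Wyatt: 56,000; Gemma: 56,000; Verity: 56,000; Phaedra: 56,000; Florian: 168,000; Halim: 56,000; Kaspar: 56,000

Yara takes one-fifth of 630,000 = 126,000. The remaining 504,000 passes to the descendants.
The descendants' portion (504,000) is divided at the children's generation into 3 shares of 168,000. Florian takes 168,000. The 2 shares of the deceased (Vance and Nikolai) are combined into a pool of 336,000.
That pool (336,000) is divided at the grandchildren's generation equally among Wyatt, Gemma, Verity, Phaedra, Halim, and Kaspar: 56,000 each.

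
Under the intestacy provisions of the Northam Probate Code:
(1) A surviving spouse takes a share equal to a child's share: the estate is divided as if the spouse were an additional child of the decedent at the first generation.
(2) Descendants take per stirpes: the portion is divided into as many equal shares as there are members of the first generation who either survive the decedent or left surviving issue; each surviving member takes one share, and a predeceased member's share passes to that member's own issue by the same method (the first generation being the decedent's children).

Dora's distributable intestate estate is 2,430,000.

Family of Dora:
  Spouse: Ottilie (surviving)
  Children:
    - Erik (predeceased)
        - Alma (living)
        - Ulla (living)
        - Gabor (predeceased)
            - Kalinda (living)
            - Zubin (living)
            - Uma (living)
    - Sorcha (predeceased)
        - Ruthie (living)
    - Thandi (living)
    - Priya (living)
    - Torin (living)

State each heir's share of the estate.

The spouse counts as an additional share at the children's level, so there are 6 primary shares of 405,000. Ottilie takes one such share (405,000).
The children's combined portion (2,025,000) is divided into 5 shares of 405,000: Thandi, Priya, and Torin each take 405,000; Erik's 405,000 share passes to Erik's issue; Sorcha's 405,000 share passes to Sorcha's issue.
Erik's share (405,000) is divided into 3 shares of 135,000: Alma and Ulla each take 135,000; Gabor's 135,000 share passes to Gabor's issue.
Gabor's share (135,000) is divided into 3 shares of 45,000: Kalinda, Zubin, and Uma each take 45,000.
Sorcha's share (405,000) passes entirely to Ruthie.

Ottilie: 405,000; Alma: 135,000; Ulla: 135,000; Kalinda: 45,000; Zubin: 45,000; Uma: 45,000; Ruthie: 405,000; Thandi: 405,000; Priya: 405,000; Torin: 405,000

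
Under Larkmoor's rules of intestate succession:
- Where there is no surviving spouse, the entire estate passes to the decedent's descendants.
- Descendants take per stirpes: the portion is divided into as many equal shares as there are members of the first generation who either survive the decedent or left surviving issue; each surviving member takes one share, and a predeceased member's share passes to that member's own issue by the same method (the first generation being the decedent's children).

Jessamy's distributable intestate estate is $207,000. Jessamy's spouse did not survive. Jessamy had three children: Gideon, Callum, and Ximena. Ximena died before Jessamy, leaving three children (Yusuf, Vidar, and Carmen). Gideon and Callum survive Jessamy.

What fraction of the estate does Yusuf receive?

Yusuf receives 1/9 of the estate.

The entire $207,000 passes to the descendants.
That amount ($207,000) is divided into 3 shares of $69,000: Gideon and Callum each take $69,000; Ximena's $69,000 share passes to Ximena's issue.
Ximena's share ($69,000) is divided into 3 shares of $23,000: Yusuf, Vidar, and Carmen each take $23,000.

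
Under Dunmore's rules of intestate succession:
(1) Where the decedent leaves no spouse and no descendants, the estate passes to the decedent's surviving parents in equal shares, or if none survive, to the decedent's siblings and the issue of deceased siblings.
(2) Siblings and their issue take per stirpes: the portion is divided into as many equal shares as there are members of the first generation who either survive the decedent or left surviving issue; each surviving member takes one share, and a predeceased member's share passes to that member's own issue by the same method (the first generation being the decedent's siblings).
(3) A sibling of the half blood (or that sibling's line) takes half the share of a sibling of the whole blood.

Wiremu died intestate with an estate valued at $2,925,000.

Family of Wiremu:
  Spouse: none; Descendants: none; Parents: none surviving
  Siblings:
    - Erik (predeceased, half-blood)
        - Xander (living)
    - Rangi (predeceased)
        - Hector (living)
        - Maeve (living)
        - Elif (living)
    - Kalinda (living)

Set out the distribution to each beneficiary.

Xander: $585,000; Hector: $390,000; Maeve: $390,000; Elif: $390,000; Kalinda: $1,170,000

The entire $2,925,000 passes to the siblings and their issue.
Counting each half-blood sibling's line as half a unit, there are 5/2 units in $2,925,000, so one unit is $1,170,000. Whole-blood lines (Rangi and Kalinda) take $1,170,000 each; half-blood lines (Erik) take $585,000 each.
Erik's share ($585,000) passes entirely to Xander.
Rangi's share ($1,170,000) is divided into 3 shares of $390,000: Hector, Maeve, and Elif each take $390,000.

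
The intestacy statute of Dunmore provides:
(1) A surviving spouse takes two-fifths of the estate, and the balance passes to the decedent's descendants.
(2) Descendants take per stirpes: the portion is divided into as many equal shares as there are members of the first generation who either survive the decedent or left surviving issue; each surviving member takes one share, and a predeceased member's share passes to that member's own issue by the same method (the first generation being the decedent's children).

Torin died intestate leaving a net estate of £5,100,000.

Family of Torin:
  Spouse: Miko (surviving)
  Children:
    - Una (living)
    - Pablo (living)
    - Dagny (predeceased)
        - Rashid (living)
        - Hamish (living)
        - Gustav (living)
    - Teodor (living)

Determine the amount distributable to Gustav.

Miko takes two-fifths of £5,100,000 = £2,040,000. The remaining £3,060,000 passes to the descendants.
The descendants' portion (£3,060,000) is divided into 4 shares of £765,000: Una, Pablo, and Teodor each take £765,000; Dagny's £765,000 share passes to Dagny's issue.
Dagny's share (£765,000) is divided into 3 shares of £255,000: Rashid, Hamish, and Gustav each take £255,000.

Gustav receives £255,000.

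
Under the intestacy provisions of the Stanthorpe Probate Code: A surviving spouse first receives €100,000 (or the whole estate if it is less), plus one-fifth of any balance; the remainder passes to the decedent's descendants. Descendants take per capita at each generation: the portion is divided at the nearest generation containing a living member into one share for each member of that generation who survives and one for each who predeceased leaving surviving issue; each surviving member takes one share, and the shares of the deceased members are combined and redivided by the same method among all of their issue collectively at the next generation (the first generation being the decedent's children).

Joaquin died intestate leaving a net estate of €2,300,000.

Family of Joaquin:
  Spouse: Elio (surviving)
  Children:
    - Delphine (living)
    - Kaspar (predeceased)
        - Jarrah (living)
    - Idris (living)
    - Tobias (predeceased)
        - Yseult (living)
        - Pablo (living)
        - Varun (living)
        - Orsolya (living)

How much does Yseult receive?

Elio first takes €100,000, leaving a balance of €2,200,000. Elio then takes one-fifth of the balance (€440,000), for a total of €540,000. The remaining €1,760,000 passes to the descendants.
The descendants' portion (€1,760,000) is divided at the children's generation into 4 shares of €440,000. Delphine and Idris each take €440,000. The 2 shares of the deceased (Kaspar and Tobias) are combined into a pool of €880,000.
That pool (€880,000) is divided at the grandchildren's generation equally among Jarrah, Yseult, Pablo, Varun, and Orsolya: €176,000 each.

Yseult receives €176,000.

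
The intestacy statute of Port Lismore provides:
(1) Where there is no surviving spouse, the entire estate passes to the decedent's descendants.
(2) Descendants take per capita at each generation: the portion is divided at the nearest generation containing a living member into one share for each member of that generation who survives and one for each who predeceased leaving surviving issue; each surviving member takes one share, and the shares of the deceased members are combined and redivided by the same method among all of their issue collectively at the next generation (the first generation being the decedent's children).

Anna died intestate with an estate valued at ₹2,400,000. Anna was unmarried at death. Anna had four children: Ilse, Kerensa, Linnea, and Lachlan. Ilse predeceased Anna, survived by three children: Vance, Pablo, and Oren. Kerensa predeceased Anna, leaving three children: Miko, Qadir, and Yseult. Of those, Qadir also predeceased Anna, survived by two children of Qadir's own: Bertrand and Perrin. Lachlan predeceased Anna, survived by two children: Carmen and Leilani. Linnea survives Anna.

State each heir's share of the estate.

The entire ₹2,400,000 passes to the descendants.
That amount (₹2,400,000) is divided at the children's generation into 4 shares of ₹600,000. Linnea takes ₹600,000. The 3 shares of the deceased (Ilse, Kerensa, and Lachlan) are combined into a pool of ₹1,800,000.
That pool (₹1,800,000) is divided at the grandchildren's generation into 8 shares of ₹225,000. Vance, Pablo, Oren, Miko, Yseult, Carmen, and Leilani each take ₹225,000. The remaining share for the deceased Qadir (₹225,000) is carried to the next generation.
That pool (₹225,000) is divided at the great-grandchildren's generation equally among Bertrand and Perrin: ₹112,500 each.

Vance: ₹225,000; Pablo: ₹225,000; Oren: ₹225,000; Miko: ₹225,000; Bertrand: ₹112,500; Perrin: ₹112,500; Yseult: ₹225,000; Linnea: ₹600,000; Carmen: ₹225,000; Leilani: ₹225,000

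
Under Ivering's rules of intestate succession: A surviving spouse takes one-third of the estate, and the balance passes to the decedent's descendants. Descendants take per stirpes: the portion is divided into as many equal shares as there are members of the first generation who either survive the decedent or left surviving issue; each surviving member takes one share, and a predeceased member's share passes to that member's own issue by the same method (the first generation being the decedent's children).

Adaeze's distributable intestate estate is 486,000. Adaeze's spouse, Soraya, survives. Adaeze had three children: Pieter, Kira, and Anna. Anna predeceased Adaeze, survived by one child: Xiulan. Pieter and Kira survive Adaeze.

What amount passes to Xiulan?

Xiulan receives 108,000.

Soraya takes one-third of 486,000 = 162,000. The remaining 324,000 passes to the descendants.
The descendants' portion (324,000) is divided into 3 shares of 108,000: Pieter and Kira each take 108,000; Anna's 108,000 share passes to Anna's issue.
Anna's share (108,000) passes entirely to Xiulan.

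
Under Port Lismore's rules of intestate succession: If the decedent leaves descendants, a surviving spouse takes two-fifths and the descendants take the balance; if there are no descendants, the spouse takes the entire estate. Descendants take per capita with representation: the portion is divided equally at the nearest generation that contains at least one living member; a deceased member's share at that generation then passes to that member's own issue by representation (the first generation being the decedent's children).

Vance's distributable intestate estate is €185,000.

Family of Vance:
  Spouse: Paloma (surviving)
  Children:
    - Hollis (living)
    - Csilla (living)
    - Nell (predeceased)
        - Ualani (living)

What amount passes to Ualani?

Ualani receives €37,000.

Paloma takes two-fifths of €185,000 = €74,000. The remaining €111,000 passes to the descendants.
The descendants' portion (€111,000) is divided into 3 shares of €37,000: Hollis and Csilla each take €37,000; Nell's €37,000 share passes to Nell's issue.
Nell's share (€37,000) passes entirely to Ualani.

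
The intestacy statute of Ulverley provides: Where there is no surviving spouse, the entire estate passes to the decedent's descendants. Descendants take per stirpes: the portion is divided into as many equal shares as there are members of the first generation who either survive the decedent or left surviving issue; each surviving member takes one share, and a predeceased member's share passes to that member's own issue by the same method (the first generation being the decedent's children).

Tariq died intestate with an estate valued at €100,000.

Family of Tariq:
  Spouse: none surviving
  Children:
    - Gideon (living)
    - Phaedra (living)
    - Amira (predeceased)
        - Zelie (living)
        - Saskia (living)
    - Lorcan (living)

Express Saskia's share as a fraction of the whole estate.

The entire €100,000 passes to the descendants.
That amount (€100,000) is divided into 4 shares of €25,000: Gideon, Phaedra, and Lorcan each take €25,000; Amira's €25,000 share passes to Amira's issue.
Amira's share (€25,000) is divided into 2 shares of €12,500: Zelie and Saskia each take €12,500.

Saskia receives 1/8 of the estate.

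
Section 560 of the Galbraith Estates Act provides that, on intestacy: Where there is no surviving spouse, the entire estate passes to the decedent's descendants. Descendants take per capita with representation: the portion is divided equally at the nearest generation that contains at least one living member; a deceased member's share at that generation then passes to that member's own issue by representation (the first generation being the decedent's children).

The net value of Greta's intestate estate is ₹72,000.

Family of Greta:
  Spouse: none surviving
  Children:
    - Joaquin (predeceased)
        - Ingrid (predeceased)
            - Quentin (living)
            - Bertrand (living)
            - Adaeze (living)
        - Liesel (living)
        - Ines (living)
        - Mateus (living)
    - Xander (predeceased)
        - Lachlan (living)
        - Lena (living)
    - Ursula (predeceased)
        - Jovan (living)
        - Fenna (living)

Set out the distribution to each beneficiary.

The entire ₹72,000 passes to the descendants.
No child survives, so the initial division is made at the grandchildren's generation.
That amount (₹72,000) is divided into 8 shares of ₹9,000: Liesel, Ines, Mateus, Lachlan, Lena, Jovan, and Fenna each take ₹9,000; Ingrid's ₹9,000 share passes to Ingrid's issue.
Ingrid's share (₹9,000) is divided into 3 shares of ₹3,000: Quentin, Bertrand, and Adaeze each take ₹3,000.

Quentin: ₹3,000; Bertrand: ₹3,000; Adaeze: ₹3,000; Liesel: ₹9,000; Ines: ₹9,000; Mateus: ₹9,000; Lachlan: ₹9,000; Lena: ₹9,000; Jovan: ₹9,000; Fenna: ₹9,000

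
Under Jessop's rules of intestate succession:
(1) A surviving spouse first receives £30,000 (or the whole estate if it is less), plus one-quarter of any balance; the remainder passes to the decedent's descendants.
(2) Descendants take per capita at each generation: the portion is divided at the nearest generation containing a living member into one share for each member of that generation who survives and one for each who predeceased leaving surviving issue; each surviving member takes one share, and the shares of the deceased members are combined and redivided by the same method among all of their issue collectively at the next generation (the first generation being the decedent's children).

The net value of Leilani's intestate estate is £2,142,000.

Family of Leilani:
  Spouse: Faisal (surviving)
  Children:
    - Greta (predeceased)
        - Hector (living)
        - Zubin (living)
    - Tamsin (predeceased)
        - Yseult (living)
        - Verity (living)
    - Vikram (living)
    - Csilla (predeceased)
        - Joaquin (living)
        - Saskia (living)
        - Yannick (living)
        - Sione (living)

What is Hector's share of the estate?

Hector receives £148,500.

Faisal first takes £30,000, leaving a balance of £2,112,000. Faisal then takes one-quarter of the balance (£528,000), for a total of £558,000. The remaining £1,584,000 passes to the descendants.
The descendants' portion (£1,584,000) is divided at the children's generation into 4 shares of £396,000. Vikram takes £396,000. The 3 shares of the deceased (Greta, Tamsin, and Csilla) are combined into a pool of £1,188,000.
That pool (£1,188,000) is divided at the grandchildren's generation equally among Hector, Zubin, Yseult, Verity, Joaquin, Saskia, Yannick, and Sione: £148,500 each.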